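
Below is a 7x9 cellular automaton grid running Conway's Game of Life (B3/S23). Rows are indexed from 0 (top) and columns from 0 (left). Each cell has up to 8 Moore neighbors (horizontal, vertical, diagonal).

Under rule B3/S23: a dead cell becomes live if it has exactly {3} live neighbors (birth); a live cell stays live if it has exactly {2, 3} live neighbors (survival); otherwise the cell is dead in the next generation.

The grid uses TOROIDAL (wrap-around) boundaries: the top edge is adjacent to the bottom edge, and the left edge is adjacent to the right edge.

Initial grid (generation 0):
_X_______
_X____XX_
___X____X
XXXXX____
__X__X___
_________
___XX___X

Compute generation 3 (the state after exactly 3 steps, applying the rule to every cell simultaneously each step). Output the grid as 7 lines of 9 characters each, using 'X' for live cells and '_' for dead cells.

Answer: _________
_XX___XXX
____X__X_
X_____X_X
_________
_____X___
___XX____

Derivation:
Simulating step by step:
Generation 0 (given above): 16 live cells
Generation 1: 17 live cells
X_X____X_
X_X____X_
___XX__XX
XX__X____
__X_X____
___XX____
_________
Generation 2: 21 live cells
_________
X_X___XX_
__XXX__X_
XXX_XX__X
_XX_XX___
___XX____
___X_____
Generation 3: 13 live cells
(generation 3 grid is the final answer)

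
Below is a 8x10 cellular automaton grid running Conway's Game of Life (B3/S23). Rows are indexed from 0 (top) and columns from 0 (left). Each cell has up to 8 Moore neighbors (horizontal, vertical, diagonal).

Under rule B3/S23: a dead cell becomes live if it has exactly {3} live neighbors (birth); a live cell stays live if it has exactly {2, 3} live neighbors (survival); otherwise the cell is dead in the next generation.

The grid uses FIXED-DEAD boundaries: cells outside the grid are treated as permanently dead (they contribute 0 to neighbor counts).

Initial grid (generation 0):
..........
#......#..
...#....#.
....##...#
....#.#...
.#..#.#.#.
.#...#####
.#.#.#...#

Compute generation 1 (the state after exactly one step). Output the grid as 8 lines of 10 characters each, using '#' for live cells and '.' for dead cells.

Answer: ..........
..........
....#...#.
...###....
...##.##..
....#...##
##.......#
..#.##.#.#

Derivation:
Simulating step by step:
Generation 0 (given above): 23 live cells
Generation 1: 20 live cells
(generation 1 grid is the final answer)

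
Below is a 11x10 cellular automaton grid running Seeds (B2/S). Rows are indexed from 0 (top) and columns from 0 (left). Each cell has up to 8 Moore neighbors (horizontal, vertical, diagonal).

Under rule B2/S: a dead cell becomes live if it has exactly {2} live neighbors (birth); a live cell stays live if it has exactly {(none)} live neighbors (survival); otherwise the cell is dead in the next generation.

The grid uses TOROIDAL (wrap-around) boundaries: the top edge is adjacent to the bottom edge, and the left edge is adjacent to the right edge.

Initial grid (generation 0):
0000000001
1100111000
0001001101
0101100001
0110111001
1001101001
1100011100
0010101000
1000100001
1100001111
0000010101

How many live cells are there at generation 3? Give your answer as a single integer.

Answer: 21

Derivation:
Simulating step by step:
Generation 0 (given above): 45 live cells
Generation 1: 10 live cells
0100000100
0011000000
0000000000
0000000000
0000000100
0000000000
0000000010
0000000010
0010000000
0000100000
0100000000
Generation 2: 17 live cells
1001000000
0100000000
0011000000
0000000000
0000000000
0000000110
0000000101
0000000101
0001000000
0111000000
1010000000
Generation 3: 21 live cells
0000000001
1000100000
0100000000
0011000000
0000000110
0000001001
1000000000
1000001000
1100100010
1000100000
0000100001
Population at generation 3: 21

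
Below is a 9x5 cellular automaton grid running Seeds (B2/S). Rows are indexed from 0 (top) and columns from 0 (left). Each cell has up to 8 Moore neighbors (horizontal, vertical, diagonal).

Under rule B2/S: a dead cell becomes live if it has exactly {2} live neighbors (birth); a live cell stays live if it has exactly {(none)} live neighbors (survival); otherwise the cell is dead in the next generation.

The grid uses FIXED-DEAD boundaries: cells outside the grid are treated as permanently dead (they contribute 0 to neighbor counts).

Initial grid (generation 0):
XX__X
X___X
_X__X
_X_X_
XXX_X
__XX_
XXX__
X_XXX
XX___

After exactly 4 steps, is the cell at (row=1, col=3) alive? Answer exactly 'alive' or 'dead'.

Answer: alive

Derivation:
Simulating step by step:
Generation 0 (given above): 24 live cells
Generation 1: 4 live cells
___X_
__X__
_____
_____
_____
____X
_____
_____
____X
Generation 2: 2 live cells
__X__
___X_
_____
_____
_____
_____
_____
_____
_____
Generation 3: 2 live cells
___X_
__X__
_____
_____
_____
_____
_____
_____
_____
Generation 4: 2 live cells
__X__
___X_
_____
_____
_____
_____
_____
_____
_____

Cell (1,3) at generation 4: 1 -> alive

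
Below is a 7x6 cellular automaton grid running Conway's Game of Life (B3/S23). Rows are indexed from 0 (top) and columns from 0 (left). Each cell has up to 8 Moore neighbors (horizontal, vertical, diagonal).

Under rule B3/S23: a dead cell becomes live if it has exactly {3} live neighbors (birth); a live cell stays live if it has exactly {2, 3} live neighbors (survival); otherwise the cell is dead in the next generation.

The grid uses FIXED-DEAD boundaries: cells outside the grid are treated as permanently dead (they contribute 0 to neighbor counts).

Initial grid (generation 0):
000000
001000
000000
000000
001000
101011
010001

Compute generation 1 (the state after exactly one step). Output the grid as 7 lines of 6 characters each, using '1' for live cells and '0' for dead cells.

Answer: 000000
000000
000000
000000
010100
001111
010011

Derivation:
Simulating step by step:
Generation 0 (given above): 8 live cells
Generation 1: 9 live cells
(generation 1 grid is the final answer)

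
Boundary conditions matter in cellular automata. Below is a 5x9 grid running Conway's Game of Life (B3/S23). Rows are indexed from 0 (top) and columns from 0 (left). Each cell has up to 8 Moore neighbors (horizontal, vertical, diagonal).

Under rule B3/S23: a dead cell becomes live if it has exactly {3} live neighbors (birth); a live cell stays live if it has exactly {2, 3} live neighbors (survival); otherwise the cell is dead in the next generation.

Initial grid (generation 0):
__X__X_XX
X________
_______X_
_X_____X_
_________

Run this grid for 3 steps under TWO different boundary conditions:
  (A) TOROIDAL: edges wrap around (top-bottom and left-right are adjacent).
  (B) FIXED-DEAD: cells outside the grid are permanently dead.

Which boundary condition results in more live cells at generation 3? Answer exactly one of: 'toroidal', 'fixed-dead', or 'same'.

Answer: toroidal

Derivation:
Under TOROIDAL boundary, generation 3:
X________
_______XX
_______X_
________X
X______XX
Population = 8

Under FIXED-DEAD boundary, generation 3:
_________
______XXX
_________
_________
_________
Population = 3

Comparison: toroidal=8, fixed-dead=3 -> toroidal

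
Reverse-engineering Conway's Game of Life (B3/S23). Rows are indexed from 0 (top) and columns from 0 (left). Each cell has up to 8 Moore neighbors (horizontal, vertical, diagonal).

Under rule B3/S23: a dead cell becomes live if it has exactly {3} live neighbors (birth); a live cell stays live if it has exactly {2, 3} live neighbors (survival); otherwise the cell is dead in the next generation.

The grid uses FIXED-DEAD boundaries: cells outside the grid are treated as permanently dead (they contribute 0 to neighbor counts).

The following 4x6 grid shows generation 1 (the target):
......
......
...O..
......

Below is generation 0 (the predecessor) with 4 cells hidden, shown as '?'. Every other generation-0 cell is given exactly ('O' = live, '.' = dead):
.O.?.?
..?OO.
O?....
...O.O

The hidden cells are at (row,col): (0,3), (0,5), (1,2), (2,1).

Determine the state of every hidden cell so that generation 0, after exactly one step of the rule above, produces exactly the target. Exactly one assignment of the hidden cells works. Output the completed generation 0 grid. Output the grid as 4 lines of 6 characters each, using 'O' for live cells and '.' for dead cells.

Answer: .O....
...OO.
O.....
...O.O

Derivation:
Hidden generation-0 cells (in order): (0,3), (0,5), (1,2), (2,1).
A hidden cell only influences target cells in its own 3x3 neighborhood. Try each of the 2^4 = 16 assignments, step the completed generation 0 forward once under B3/S23, and compare with the target:
  (0,3)=. (0,5)=. (1,2)=. (2,1)=. -> step reproduces the target at every cell -> ACCEPT
  (0,3)=. (0,5)=. (1,2)=. (2,1)=O -> step gives (1,0)='O' but target has '.' -> reject
  (0,3)=. (0,5)=. (1,2)=O (2,1)=. -> step gives (0,2)='O' but target has '.' -> reject
  (0,3)=. (0,5)=. (1,2)=O (2,1)=O -> step gives (0,2)='O' but target has '.' -> reject
  (0,3)=. (0,5)=O (1,2)=. (2,1)=. -> step gives (0,4)='O' but target has '.' -> reject
  (0,3)=. (0,5)=O (1,2)=. (2,1)=O -> step gives (0,4)='O' but target has '.' -> reject
  (0,3)=. (0,5)=O (1,2)=O (2,1)=. -> step gives (0,2)='O' but target has '.' -> reject
  (0,3)=. (0,5)=O (1,2)=O (2,1)=O -> step gives (0,2)='O' but target has '.' -> reject
  (0,3)=O (0,5)=. (1,2)=. (2,1)=. -> step gives (0,2)='O' but target has '.' -> reject
  (0,3)=O (0,5)=. (1,2)=. (2,1)=O -> step gives (0,2)='O' but target has '.' -> reject
  (0,3)=O (0,5)=. (1,2)=O (2,1)=. -> step gives (0,3)='O' but target has '.' -> reject
  (0,3)=O (0,5)=. (1,2)=O (2,1)=O -> step gives (0,3)='O' but target has '.' -> reject
  (0,3)=O (0,5)=O (1,2)=. (2,1)=. -> step gives (0,2)='O' but target has '.' -> reject
  (0,3)=O (0,5)=O (1,2)=. (2,1)=O -> step gives (0,2)='O' but target has '.' -> reject
  (0,3)=O (0,5)=O (1,2)=O (2,1)=. -> step gives (0,3)='O' but target has '.' -> reject
  (0,3)=O (0,5)=O (1,2)=O (2,1)=O -> step gives (0,3)='O' but target has '.' -> reject
Unique solution: (0,3)=dead, (0,5)=dead, (1,2)=dead, (2,1)=dead.
Check: live-neighbor counts of every cell in the completed generation 0:
102221
222111
012342
111020
Applying B3/S23 to generation 0 with these counts gives:
......
......
...O..
......
which matches the target exactly.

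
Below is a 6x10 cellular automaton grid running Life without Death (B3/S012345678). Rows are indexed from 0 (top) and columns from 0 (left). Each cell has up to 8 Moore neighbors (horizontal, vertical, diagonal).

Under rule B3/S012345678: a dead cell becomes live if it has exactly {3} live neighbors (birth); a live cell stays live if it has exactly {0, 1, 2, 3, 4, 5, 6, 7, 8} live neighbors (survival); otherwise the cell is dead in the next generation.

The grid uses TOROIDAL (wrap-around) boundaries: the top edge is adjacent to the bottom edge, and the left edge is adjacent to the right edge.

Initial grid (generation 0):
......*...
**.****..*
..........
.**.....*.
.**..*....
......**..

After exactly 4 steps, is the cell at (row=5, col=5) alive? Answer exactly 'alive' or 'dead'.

Answer: alive

Derivation:
Simulating step by step:
Generation 0 (given above): 16 live cells
Generation 1: 25 live cells
*...*.*...
**.****..*
...***...*
.**.....*.
.**..***..
.....***..
Generation 2: 36 live cells
**.**.*..*
*******..*
...****.**
***....**.
.**..****.
.*..****..
Generation 3: 41 live cells
**.**.*.**
*******..*
...****.**
***....**.
.*********
.*..****.*
Generation 4: 41 live cells
**.**.*.**
*******..*
...****.**
***....**.
.*********
.*..****.*

Cell (5,5) at generation 4: 1 -> alive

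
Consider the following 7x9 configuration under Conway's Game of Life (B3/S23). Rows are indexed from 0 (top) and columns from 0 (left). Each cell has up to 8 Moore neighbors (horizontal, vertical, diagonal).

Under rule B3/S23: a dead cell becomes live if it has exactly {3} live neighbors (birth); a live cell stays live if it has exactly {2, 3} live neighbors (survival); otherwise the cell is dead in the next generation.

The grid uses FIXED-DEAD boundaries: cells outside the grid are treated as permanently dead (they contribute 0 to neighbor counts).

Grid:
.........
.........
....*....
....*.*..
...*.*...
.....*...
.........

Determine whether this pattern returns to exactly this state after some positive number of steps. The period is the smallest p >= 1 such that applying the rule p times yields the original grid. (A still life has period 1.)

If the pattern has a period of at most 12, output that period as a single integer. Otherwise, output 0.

Answer: 2

Derivation:
Simulating and comparing each generation to the original:
Gen 0 (original, given above): 6 live cells
Gen 1: 6 live cells, differs from original
Gen 2: 6 live cells, MATCHES original -> period = 2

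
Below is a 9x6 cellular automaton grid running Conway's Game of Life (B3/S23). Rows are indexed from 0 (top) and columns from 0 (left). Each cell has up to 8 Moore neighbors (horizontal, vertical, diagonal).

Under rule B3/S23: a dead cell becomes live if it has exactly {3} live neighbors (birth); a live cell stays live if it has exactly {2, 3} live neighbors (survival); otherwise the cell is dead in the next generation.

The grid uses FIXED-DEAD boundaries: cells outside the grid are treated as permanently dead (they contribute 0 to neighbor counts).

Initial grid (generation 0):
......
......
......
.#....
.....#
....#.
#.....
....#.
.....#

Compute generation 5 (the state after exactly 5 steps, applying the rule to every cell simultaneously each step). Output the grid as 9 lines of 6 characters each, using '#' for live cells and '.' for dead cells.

Answer: ......
......
......
......
......
......
......
......
......

Derivation:
Simulating step by step:
Generation 0 (given above): 6 live cells
Generation 1: 0 live cells
......
......
......
......
......
......
......
......
......
Generation 2: 0 live cells
......
......
......
......
......
......
......
......
......
Generation 3: 0 live cells
......
......
......
......
......
......
......
......
......
Generation 4: 0 live cells
......
......
......
......
......
......
......
......
......
Generation 5: 0 live cells
(generation 5 grid is the final answer)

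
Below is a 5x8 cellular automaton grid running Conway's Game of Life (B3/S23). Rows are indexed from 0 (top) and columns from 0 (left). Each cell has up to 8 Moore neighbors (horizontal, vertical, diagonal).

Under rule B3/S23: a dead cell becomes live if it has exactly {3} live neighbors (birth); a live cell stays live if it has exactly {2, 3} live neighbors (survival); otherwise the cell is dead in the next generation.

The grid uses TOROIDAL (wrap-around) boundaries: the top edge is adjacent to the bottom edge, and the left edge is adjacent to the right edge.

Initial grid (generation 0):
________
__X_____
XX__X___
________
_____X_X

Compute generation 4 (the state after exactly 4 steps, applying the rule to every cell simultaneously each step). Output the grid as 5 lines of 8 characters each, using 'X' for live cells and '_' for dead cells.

Answer: ________
________
________
________
________

Derivation:
Simulating step by step:
Generation 0 (given above): 6 live cells
Generation 1: 3 live cells
________
_X______
_X______
X_______
________
Generation 2: 2 live cells
________
________
XX______
________
________
Generation 3: 0 live cells
________
________
________
________
________
Generation 4: 0 live cells
(generation 4 grid is the final answer)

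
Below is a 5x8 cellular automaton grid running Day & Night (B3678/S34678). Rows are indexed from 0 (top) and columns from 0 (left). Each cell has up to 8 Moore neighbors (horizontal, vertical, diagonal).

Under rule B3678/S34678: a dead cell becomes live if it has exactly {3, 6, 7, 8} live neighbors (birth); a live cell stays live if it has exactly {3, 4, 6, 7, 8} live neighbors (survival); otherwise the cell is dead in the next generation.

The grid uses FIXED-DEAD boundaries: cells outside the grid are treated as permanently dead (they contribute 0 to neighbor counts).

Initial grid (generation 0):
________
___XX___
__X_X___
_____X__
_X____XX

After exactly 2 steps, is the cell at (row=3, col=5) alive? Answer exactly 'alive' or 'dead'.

Simulating step by step:
Generation 0 (given above): 8 live cells
Generation 1: 4 live cells
________
___X____
____XX__
______X_
________
Generation 2: 2 live cells
________
____X___
________
_____X__
________

Cell (3,5) at generation 2: 1 -> alive

Answer: alive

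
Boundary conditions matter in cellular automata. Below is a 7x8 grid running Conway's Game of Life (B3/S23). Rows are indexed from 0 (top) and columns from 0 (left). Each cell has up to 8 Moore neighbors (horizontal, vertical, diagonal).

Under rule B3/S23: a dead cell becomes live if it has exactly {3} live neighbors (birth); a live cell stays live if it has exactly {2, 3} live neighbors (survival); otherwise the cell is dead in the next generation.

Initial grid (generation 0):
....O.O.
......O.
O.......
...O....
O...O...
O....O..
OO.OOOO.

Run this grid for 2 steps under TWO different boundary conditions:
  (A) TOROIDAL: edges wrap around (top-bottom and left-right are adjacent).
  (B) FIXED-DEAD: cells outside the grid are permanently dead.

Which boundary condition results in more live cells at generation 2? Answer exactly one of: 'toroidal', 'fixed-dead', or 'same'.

Answer: toroidal

Derivation:
Under TOROIDAL boundary, generation 2:
O.OOO.O.
....OOO.
........
........
........
OOOOOO..
OO.O..O.
Population = 18

Under FIXED-DEAD boundary, generation 2:
........
........
........
........
........
OO.O..O.
OO..OOO.
Population = 9

Comparison: toroidal=18, fixed-dead=9 -> toroidal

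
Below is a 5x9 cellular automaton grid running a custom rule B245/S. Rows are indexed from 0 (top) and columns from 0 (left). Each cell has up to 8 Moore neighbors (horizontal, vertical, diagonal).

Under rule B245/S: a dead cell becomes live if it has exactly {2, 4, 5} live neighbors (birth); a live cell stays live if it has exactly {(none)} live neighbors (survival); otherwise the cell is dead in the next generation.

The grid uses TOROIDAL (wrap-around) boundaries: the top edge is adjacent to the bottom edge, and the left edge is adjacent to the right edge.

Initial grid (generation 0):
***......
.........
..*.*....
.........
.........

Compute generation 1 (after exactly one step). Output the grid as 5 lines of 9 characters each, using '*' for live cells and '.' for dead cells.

Answer: .........
**.......
...*.....
...*.....
*.*......

Derivation:
Simulating step by step:
Generation 0 (given above): 5 live cells
Generation 1: 6 live cells
(generation 1 grid is the final answer)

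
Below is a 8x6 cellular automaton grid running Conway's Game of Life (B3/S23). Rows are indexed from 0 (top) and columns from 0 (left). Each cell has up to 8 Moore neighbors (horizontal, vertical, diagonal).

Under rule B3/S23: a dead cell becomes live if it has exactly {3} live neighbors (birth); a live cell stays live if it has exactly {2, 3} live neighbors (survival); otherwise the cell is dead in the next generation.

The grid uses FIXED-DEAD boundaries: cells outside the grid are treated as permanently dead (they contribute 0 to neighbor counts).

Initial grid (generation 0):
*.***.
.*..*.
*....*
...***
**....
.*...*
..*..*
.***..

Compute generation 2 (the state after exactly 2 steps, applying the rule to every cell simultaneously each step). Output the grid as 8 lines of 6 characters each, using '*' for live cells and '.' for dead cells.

Answer: *...**
*....*
...*..
*..*.*
...***
*...*.
*...*.
..***.

Derivation:
Simulating step by step:
Generation 0 (given above): 20 live cells
Generation 1: 27 live cells
.****.
***.**
...*.*
**..**
***..*
***...
...**.
.***..
Generation 2: 19 live cells
(generation 2 grid is the final answer)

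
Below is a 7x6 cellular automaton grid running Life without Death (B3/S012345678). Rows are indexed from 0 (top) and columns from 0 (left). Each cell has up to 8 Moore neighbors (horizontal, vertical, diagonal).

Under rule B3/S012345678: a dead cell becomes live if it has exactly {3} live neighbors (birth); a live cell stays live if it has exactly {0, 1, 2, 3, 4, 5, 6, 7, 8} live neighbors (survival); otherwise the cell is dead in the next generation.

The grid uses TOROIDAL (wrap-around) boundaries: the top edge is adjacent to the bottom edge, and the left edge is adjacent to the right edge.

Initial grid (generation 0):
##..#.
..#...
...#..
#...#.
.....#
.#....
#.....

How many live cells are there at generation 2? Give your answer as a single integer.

Answer: 24

Derivation:
Simulating step by step:
Generation 0 (given above): 10 live cells
Generation 1: 17 live cells
##..##
.###..
...#..
#...##
#....#
##....
#....#
Generation 2: 24 live cells
##.###
.###.#
##.#.#
#...##
#...##
##....
#...##
Population at generation 2: 24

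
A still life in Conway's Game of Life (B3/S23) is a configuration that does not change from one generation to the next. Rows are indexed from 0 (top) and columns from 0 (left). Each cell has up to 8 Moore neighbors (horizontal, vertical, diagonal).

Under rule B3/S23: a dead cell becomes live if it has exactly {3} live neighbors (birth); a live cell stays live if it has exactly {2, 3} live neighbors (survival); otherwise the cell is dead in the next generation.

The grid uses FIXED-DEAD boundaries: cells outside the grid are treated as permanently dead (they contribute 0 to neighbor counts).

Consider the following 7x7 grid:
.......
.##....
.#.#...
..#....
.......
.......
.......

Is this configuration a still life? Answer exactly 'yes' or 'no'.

Answer: yes

Derivation:
Compute generation 1 and compare to generation 0 (given above):
Generation 1:
.......
.##....
.#.#...
..#....
.......
.......
.......
The grids are IDENTICAL -> still life.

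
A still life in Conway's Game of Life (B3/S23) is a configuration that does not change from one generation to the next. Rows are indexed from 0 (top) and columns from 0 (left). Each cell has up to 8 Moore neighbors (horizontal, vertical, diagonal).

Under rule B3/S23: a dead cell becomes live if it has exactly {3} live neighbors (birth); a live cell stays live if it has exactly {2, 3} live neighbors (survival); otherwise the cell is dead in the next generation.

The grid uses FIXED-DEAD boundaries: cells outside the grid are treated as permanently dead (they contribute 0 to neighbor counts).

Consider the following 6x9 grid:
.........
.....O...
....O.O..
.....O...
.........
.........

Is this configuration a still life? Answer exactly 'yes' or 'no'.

Compute generation 1 and compare to generation 0 (given above):
Generation 1:
.........
.....O...
....O.O..
.....O...
.........
.........
The grids are IDENTICAL -> still life.

Answer: yes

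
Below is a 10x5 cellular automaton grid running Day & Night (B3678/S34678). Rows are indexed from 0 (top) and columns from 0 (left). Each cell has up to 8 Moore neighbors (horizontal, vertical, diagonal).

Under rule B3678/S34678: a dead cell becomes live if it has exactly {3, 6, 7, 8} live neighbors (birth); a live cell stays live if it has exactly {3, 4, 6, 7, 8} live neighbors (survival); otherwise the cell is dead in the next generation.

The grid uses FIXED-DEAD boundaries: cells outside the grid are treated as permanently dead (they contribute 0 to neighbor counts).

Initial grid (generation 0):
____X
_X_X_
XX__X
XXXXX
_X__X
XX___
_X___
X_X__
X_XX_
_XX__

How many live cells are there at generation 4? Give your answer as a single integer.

Simulating step by step:
Generation 0 (given above): 23 live cells
Generation 1: 23 live cells
_____
X_X_X
X_X_X
X_XXX
_____
XXX__
_XX__
__XX_
_XXX_
_XXX_
Generation 2: 16 live cells
_____
_____
_XXXX
___X_
X____
_XX__
X____
__XX_
_XX_X
_X_X_
Generation 3: 15 live cells
_____
__XX_
__XX_
_X_XX
_XX__
XX___
___X_
__XX_
_X___
_____
Generation 4: 13 live cells
_____
__XX_
_X___
_XXX_
_XXX_
_X___
_X___
__X__
__X__
_____
Population at generation 4: 13

Answer: 13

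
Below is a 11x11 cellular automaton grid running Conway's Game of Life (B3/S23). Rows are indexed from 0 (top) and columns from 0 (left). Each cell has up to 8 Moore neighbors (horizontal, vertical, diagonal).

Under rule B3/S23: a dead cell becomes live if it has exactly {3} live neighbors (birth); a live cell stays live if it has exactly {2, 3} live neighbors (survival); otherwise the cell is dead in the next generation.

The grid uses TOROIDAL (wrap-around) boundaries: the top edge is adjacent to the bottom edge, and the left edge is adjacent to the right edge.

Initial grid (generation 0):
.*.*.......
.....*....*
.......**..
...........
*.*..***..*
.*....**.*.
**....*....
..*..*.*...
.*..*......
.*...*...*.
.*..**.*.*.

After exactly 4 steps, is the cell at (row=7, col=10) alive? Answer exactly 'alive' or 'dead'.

Simulating step by step:
Generation 0 (given above): 32 live cells
Generation 1: 39 live cells
*.*..**....
...........
...........
........*..
**...*.**.*
..*.....*..
***..*..*..
*.*..**....
.**.***....
***..**.*..
**..***.*..
Generation 2: 28 live cells
*...*.**...
...........
...........
*......***.
**.....**..
..*...*.*.*
*.**.***...
*......*...
....*......
...........
...**.....*
Generation 3: 34 live cells
...***.....
...........
........*..
**.....*.**
**....*....
..**.*..***
*.**.*..*.*
.*.***.*...
...........
...**......
...***.....
Generation 4: 34 live cells
...*.*.....
....*......
*.......***
.*.....****
......**...
...*.****..
*....*.**.*
**.*.**....
..*..*.....
...*.*.....
..*........

Cell (7,10) at generation 4: 0 -> dead

Answer: dead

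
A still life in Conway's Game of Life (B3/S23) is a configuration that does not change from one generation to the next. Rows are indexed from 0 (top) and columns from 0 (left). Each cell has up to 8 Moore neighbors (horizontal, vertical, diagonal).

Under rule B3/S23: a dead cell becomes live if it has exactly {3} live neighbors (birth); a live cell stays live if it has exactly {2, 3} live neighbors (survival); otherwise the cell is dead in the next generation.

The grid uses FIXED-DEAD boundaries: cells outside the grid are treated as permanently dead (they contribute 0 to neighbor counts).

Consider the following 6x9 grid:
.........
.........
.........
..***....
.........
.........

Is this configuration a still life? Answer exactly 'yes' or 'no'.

Answer: no

Derivation:
Compute generation 1 and compare to generation 0 (given above):
Generation 1:
.........
.........
...*.....
...*.....
...*.....
.........
Cell (2,3) differs: gen0=0 vs gen1=1 -> NOT a still life.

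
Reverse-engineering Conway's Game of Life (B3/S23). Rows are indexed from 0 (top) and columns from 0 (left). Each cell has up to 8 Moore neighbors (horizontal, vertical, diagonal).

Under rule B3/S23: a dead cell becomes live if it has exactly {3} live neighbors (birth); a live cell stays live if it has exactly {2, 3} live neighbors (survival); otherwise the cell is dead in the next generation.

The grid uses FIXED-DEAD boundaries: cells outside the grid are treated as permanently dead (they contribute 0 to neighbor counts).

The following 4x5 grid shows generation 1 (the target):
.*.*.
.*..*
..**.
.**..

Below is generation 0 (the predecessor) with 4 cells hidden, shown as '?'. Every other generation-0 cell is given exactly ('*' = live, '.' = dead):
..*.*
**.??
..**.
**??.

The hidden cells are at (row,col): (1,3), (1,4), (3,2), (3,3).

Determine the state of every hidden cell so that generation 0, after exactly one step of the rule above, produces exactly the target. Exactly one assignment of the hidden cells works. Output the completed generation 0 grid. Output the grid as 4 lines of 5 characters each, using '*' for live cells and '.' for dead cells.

Answer: ..*.*
**..*
..**.
**...

Derivation:
Hidden generation-0 cells (in order): (1,3), (1,4), (3,2), (3,3).
A hidden cell only influences target cells in its own 3x3 neighborhood. Try each of the 2^4 = 16 assignments, step the completed generation 0 forward once under B3/S23, and compare with the target:
  (1,3)=. (1,4)=. (3,2)=. (3,3)=. -> step gives (0,3)='.' but target has '*' -> reject
  (1,3)=. (1,4)=. (3,2)=. (3,3)=* -> step gives (0,3)='.' but target has '*' -> reject
  (1,3)=. (1,4)=. (3,2)=* (3,3)=. -> step gives (0,3)='.' but target has '*' -> reject
  (1,3)=. (1,4)=. (3,2)=* (3,3)=* -> step gives (0,3)='.' but target has '*' -> reject
  (1,3)=. (1,4)=* (3,2)=. (3,3)=. -> step reproduces the target at every cell -> ACCEPT
  (1,3)=. (1,4)=* (3,2)=. (3,3)=* -> step gives (2,2)='.' but target has '*' -> reject
  (1,3)=. (1,4)=* (3,2)=* (3,3)=. -> step gives (2,2)='.' but target has '*' -> reject
  (1,3)=. (1,4)=* (3,2)=* (3,3)=* -> step gives (2,2)='.' but target has '*' -> reject
  (1,3)=* (1,4)=. (3,2)=. (3,3)=. -> step gives (0,2)='*' but target has '.' -> reject
  (1,3)=* (1,4)=. (3,2)=. (3,3)=* -> step gives (0,2)='*' but target has '.' -> reject
  (1,3)=* (1,4)=. (3,2)=* (3,3)=. -> step gives (0,2)='*' but target has '.' -> reject
  (1,3)=* (1,4)=. (3,2)=* (3,3)=* -> step gives (0,2)='*' but target has '.' -> reject
  (1,3)=* (1,4)=* (3,2)=. (3,3)=. -> step gives (0,2)='*' but target has '.' -> reject
  (1,3)=* (1,4)=* (3,2)=. (3,3)=* -> step gives (0,2)='*' but target has '.' -> reject
  (1,3)=* (1,4)=* (3,2)=* (3,3)=. -> step gives (0,2)='*' but target has '.' -> reject
  (1,3)=* (1,4)=* (3,2)=* (3,3)=* -> step gives (0,2)='*' but target has '.' -> reject
Unique solution: (1,3)=dead, (1,4)=live, (3,2)=dead, (3,3)=dead.
Check: live-neighbor counts of every cell in the completed generation 0:
23131
13452
45322
12321
Applying B3/S23 to generation 0 with these counts gives:
.*.*.
.*..*
..**.
.**..
which matches the target exactly.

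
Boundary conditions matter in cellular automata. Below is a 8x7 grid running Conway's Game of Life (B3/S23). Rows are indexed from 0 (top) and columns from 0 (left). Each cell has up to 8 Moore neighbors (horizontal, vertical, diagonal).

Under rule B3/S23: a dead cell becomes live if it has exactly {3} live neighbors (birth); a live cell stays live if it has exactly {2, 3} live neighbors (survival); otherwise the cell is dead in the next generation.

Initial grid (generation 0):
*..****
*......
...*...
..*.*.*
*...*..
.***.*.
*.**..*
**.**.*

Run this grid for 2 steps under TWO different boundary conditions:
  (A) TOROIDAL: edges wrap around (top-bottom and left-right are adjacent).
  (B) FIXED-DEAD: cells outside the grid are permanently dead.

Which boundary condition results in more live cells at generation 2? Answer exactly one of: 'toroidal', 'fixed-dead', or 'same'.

Under TOROIDAL boundary, generation 2:
..***..
...*...
...*.**
...****
....*.*
.....**
.......
.......
Population = 15

Under FIXED-DEAD boundary, generation 2:
....**.
...*.*.
...*.*.
...***.
....*..
.....*.
*.....*
**..**.
Population = 17

Comparison: toroidal=15, fixed-dead=17 -> fixed-dead

Answer: fixed-dead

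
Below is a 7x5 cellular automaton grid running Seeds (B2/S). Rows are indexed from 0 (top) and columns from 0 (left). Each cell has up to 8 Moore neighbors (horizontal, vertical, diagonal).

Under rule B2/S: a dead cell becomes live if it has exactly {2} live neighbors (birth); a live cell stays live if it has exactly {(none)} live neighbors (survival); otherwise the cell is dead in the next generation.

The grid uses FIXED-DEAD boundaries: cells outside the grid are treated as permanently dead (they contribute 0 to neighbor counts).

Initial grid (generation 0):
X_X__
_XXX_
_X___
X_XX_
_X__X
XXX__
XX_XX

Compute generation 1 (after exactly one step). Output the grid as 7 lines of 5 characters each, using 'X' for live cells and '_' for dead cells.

Answer: _____
_____
____X
____X
_____
_____
_____

Derivation:
Simulating step by step:
Generation 0 (given above): 18 live cells
Generation 1: 2 live cells
(generation 1 grid is the final answer)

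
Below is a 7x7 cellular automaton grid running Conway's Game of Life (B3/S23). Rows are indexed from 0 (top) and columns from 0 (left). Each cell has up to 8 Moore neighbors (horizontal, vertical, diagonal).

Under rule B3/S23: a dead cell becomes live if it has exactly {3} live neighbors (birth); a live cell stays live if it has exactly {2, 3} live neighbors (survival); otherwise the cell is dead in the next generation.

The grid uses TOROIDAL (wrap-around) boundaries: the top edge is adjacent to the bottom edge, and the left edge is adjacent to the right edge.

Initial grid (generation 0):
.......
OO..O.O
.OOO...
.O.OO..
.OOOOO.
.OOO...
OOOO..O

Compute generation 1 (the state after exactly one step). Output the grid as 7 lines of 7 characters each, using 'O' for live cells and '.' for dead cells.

Answer: ...O.O.
OO.O...
.....O.
O....O.
O....O.
.....OO
O..O...

Derivation:
Simulating step by step:
Generation 0 (given above): 23 live cells
Generation 1: 14 live cells
(generation 1 grid is the final answer)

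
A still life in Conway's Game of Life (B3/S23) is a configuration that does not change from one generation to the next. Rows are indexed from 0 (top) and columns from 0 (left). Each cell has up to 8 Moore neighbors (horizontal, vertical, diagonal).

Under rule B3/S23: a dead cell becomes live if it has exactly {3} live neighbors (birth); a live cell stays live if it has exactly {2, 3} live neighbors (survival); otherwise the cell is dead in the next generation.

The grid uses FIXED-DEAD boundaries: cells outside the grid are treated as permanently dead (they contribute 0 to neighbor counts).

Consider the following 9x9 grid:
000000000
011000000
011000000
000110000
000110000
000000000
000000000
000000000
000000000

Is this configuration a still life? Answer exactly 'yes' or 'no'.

Compute generation 1 and compare to generation 0 (given above):
Generation 1:
000000000
011000000
010000000
000010000
000110000
000000000
000000000
000000000
000000000
Cell (2,2) differs: gen0=1 vs gen1=0 -> NOT a still life.

Answer: no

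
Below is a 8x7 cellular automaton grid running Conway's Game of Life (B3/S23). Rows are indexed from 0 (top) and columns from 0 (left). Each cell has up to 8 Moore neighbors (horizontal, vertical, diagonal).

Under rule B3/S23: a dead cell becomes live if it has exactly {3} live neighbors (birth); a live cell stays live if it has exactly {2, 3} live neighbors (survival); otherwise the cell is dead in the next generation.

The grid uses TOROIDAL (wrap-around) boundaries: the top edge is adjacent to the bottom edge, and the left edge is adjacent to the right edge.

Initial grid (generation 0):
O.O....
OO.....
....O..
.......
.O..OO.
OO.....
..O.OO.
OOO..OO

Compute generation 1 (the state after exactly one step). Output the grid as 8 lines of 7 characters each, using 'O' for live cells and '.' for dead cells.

Answer: ..O....
OO.....
.......
....OO.
OO.....
OOOO..O
..OOOO.
O.O.OO.

Derivation:
Simulating step by step:
Generation 0 (given above): 18 live cells
Generation 1: 20 live cells
(generation 1 grid is the final answer)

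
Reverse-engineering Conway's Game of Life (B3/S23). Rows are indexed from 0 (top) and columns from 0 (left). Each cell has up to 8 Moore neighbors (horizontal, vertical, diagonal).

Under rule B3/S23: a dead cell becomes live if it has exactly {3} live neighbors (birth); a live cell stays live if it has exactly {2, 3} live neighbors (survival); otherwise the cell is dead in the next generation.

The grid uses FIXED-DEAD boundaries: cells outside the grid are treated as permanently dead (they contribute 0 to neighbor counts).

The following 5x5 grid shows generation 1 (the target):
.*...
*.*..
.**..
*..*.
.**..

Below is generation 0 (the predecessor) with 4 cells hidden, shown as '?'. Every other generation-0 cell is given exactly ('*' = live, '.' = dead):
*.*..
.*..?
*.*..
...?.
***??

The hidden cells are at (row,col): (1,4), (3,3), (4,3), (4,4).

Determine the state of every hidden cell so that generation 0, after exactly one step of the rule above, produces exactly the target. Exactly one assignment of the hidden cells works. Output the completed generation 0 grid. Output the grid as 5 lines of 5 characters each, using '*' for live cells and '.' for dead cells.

Answer: *.*..
.*...
*.*..
...*.
***..

Derivation:
Hidden generation-0 cells (in order): (1,4), (3,3), (4,3), (4,4).
A hidden cell only influences target cells in its own 3x3 neighborhood. Try each of the 2^4 = 16 assignments, step the completed generation 0 forward once under B3/S23, and compare with the target:
  (1,4)=. (3,3)=. (4,3)=. (4,4)=. -> step gives (2,2)='.' but target has '*' -> reject
  (1,4)=. (3,3)=. (4,3)=. (4,4)=* -> step gives (2,2)='.' but target has '*' -> reject
  (1,4)=. (3,3)=. (4,3)=* (4,4)=. -> step gives (2,2)='.' but target has '*' -> reject
  (1,4)=. (3,3)=. (4,3)=* (4,4)=* -> step gives (2,2)='.' but target has '*' -> reject
  (1,4)=. (3,3)=* (4,3)=. (4,4)=. -> step reproduces the target at every cell -> ACCEPT
  (1,4)=. (3,3)=* (4,3)=. (4,4)=* -> step gives (4,3)='*' but target has '.' -> reject
  (1,4)=. (3,3)=* (4,3)=* (4,4)=. -> step gives (4,3)='*' but target has '.' -> reject
  (1,4)=. (3,3)=* (4,3)=* (4,4)=* -> step gives (3,3)='.' but target has '*' -> reject
  (1,4)=* (3,3)=. (4,3)=. (4,4)=. -> step gives (1,3)='*' but target has '.' -> reject
  (1,4)=* (3,3)=. (4,3)=. (4,4)=* -> step gives (1,3)='*' but target has '.' -> reject
  (1,4)=* (3,3)=. (4,3)=* (4,4)=. -> step gives (1,3)='*' but target has '.' -> reject
  (1,4)=* (3,3)=. (4,3)=* (4,4)=* -> step gives (1,3)='*' but target has '.' -> reject
  (1,4)=* (3,3)=* (4,3)=. (4,4)=. -> step gives (1,3)='*' but target has '.' -> reject
  (1,4)=* (3,3)=* (4,3)=. (4,4)=* -> step gives (1,3)='*' but target has '.' -> reject
  (1,4)=* (3,3)=* (4,3)=* (4,4)=. -> step gives (1,3)='*' but target has '.' -> reject
  (1,4)=* (3,3)=* (4,3)=* (4,4)=* -> step gives (1,3)='*' but target has '.' -> reject
Unique solution: (1,4)=dead, (3,3)=live, (4,3)=dead, (4,4)=dead.
Check: live-neighbor counts of every cell in the completed generation 0:
13110
34320
13221
35421
12221
Applying B3/S23 to generation 0 with these counts gives:
.*...
*.*..
.**..
*..*.
.**..
which matches the target exactly.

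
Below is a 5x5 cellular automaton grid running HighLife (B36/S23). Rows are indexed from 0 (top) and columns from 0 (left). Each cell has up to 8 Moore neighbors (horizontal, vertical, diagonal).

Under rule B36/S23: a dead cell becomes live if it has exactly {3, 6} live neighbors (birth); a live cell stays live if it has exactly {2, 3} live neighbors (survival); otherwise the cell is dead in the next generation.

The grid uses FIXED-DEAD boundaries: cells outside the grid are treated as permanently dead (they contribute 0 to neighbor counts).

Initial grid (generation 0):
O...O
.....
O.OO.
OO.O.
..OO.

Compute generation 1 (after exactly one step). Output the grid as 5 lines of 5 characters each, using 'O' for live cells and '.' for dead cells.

Simulating step by step:
Generation 0 (given above): 10 live cells
Generation 1: 11 live cells
(generation 1 grid is the final answer)

Answer: .....
.O.O.
O.OO.
O.O.O
.OOO.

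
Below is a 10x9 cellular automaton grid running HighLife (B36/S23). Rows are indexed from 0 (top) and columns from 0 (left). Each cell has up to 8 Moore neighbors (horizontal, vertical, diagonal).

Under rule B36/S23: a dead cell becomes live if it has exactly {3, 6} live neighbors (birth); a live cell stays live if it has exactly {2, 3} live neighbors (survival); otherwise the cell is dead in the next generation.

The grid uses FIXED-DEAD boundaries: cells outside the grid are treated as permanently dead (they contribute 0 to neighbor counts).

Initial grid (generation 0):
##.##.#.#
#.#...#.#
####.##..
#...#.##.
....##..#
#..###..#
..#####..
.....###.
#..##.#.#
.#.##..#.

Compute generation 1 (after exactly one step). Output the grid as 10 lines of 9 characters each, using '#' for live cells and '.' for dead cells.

Answer: ####.#...
......#..
#.###....
#.#..#.#.
........#
..#....#.
..#......
..#.#....
..##....#
..####.#.

Derivation:
Simulating step by step:
Generation 0 (given above): 45 live cells
Generation 1: 28 live cells
(generation 1 grid is the final answer)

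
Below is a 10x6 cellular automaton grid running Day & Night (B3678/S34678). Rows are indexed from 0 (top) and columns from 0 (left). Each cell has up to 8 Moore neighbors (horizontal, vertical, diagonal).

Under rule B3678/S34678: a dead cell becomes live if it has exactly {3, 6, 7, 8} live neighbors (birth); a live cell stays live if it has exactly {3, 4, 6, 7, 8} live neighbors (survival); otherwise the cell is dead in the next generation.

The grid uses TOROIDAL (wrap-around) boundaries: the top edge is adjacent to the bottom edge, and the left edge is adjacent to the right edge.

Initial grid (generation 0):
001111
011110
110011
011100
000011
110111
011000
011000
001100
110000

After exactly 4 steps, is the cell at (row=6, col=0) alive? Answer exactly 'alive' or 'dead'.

Answer: alive

Derivation:
Simulating step by step:
Generation 0 (given above): 30 live cells
Generation 1: 27 live cells
000011
010111
101111
011100
000001
110111
000011
010000
101000
010001
Generation 2: 25 live cells
001101
000011
101111
011100
000001
100000
011111
100001
100000
000011
Generation 3: 33 live cells
100111
010110
101001
011100
111000
111100
010011
101101
100010
100111
Generation 4: 31 live cells
110011
010101
100000
010101
111000
010110
101011
100100
101001
110111

Cell (6,0) at generation 4: 1 -> alive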